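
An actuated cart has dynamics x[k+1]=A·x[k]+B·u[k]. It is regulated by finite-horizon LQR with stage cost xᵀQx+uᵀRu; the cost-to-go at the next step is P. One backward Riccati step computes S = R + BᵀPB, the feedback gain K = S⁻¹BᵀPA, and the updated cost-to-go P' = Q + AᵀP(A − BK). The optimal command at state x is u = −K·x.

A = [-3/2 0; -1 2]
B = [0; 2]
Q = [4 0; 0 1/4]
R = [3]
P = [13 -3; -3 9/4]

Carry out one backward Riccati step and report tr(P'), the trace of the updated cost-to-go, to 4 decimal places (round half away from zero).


BᵀP = [-6.0000 4.5000]
S = R + BᵀPB = [3] + [9.0000] = [12.0000]
BᵀPA = [4.5000 9.0000]
K = S⁻¹·BᵀPA = [0.3750 0.7500]
A−BK = [-1.5000 0.0000; -1.7500 0.5000]
AᵀP(A−BK) = [20.8125 1.1250; 1.1250 2.2500]
P' = Q + AᵀP(A−BK) = [24.8125 1.1250; 1.1250 2.5000]
tr(P') = 27.3125

27.3125


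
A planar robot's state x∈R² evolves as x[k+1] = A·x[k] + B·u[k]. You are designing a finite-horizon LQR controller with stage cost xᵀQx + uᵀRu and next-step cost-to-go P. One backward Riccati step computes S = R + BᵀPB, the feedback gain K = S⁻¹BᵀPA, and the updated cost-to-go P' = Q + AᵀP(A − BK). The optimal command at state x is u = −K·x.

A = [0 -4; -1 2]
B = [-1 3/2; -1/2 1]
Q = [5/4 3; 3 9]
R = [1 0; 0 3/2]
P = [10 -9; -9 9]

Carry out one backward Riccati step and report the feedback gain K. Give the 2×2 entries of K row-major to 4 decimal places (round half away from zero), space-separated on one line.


BᵀP = [-5.5000 4.5000; 6.0000 -4.5000]
S = R + BᵀPB = [1 0; 0 3/2] + [3.2500 -3.7500; -3.7500 4.5000] = [4.2500 -3.7500; -3.7500 6.0000]
BᵀPA = [-4.5000 31.0000; 4.5000 -33.0000]
K = S⁻¹·BᵀPA = [-0.8852 5.4426; 0.1967 -2.0984]
A−BK = [-1.1803 4.5902; -1.6393 6.8197]
AᵀP(A−BK) = [4.1311 -20.0656; -20.0656 102.0328]
P' = Q + AᵀP(A−BK) = [5.3811 -17.0656; -17.0656 111.0328]
tr(P') = 116.4139

-0.8852 5.4426 0.1967 -2.0984


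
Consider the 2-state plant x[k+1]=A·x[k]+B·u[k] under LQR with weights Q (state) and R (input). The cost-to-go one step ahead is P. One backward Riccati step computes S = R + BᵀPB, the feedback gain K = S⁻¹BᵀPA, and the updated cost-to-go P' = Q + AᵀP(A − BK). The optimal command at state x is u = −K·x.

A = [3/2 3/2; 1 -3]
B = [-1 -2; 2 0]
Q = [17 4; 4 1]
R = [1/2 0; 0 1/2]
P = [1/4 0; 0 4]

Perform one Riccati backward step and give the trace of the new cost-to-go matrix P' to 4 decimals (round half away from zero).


BᵀP = [-0.2500 8.0000; -0.5000 0.0000]
S = R + BᵀPB = [1/2 0; 0 1/2] + [16.2500 0.5000; 0.5000 1.0000] = [16.7500 0.5000; 0.5000 1.5000]
BᵀPA = [7.6250 -24.3750; -0.7500 -0.7500]
K = S⁻¹·BᵀPA = [0.4749 -1.4548; -0.6583 -0.0151]
A−BK = [0.6583 0.0151; 0.0503 -0.0905]
AᵀP(A−BK) = [0.4479 -0.3562; -0.3562 1.0911]
P' = Q + AᵀP(A−BK) = [17.4479 3.6438; 3.6438 2.0911]
tr(P') = 19.5389

19.5389


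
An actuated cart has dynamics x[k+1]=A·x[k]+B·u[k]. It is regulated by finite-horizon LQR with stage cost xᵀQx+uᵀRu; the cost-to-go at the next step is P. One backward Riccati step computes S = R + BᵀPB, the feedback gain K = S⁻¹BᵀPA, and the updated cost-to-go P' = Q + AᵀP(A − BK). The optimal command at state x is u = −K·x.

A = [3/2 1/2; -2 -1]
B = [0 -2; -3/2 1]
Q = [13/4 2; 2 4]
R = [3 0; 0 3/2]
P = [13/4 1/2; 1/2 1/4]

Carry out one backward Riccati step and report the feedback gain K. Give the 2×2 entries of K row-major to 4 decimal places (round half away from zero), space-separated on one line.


0.0828 0.0573 -0.5955 -0.1815

BᵀP = [-0.7500 -0.3750; -6.0000 -0.7500]
S = R + BᵀPB = [3 0; 0 3/2] + [0.5625 1.1250; 1.1250 11.2500] = [3.5625 1.1250; 1.1250 12.7500]
BᵀPA = [-0.3750 0.0000; -7.5000 -2.2500]
K = S⁻¹·BᵀPA = [0.0828 0.0573; -0.5955 -0.1815]
A−BK = [0.3089 0.1369; -1.2803 -0.7325]
AᵀP(A−BK) = [0.8770 0.3475; 0.3475 0.1541]
P' = Q + AᵀP(A−BK) = [4.1270 2.3475; 2.3475 4.1541]
tr(P') = 8.2811


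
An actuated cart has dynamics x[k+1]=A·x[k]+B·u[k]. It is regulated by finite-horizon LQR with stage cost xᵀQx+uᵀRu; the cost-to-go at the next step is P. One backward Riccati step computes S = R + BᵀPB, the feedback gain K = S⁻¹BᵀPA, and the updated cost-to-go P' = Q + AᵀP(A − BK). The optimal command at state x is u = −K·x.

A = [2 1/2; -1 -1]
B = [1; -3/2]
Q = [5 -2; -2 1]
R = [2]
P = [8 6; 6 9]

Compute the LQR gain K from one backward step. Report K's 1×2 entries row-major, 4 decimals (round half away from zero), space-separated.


0.4490 0.5714

BᵀP = [-1.0000 -7.5000]
S = R + BᵀPB = [2] + [10.2500] = [12.2500]
BᵀPA = [5.5000 7.0000]
K = S⁻¹·BᵀPA = [0.4490 0.5714]
A−BK = [1.5510 -0.0714; -0.3265 -0.1429]
AᵀP(A−BK) = [14.5306 -1.1429; -1.1429 1.0000]
P' = Q + AᵀP(A−BK) = [19.5306 -3.1429; -3.1429 2.0000]
tr(P') = 21.5306


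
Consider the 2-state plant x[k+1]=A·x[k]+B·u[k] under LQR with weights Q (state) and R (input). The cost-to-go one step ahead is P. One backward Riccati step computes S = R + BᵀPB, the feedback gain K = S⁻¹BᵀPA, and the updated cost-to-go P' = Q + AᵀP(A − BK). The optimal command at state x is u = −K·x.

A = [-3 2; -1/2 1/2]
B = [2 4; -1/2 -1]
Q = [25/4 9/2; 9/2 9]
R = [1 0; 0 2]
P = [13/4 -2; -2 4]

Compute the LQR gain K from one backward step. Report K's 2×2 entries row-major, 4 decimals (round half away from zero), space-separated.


BᵀP = [7.5000 -6.0000; 15.0000 -12.0000]
S = R + BᵀPB = [1 0; 0 2] + [18.0000 36.0000; 36.0000 72.0000] = [19.0000 36.0000; 36.0000 74.0000]
BᵀPA = [-19.5000 12.0000; -39.0000 24.0000]
K = S⁻¹·BᵀPA = [-0.3545 0.2182; -0.3545 0.2182]
A−BK = [-0.8727 0.6909; -1.0318 0.8273]
AᵀP(A−BK) = [3.5091 -2.7364; -2.7364 2.1455]
P' = Q + AᵀP(A−BK) = [9.7591 1.7636; 1.7636 11.1455]
tr(P') = 20.9045

-0.3545 0.2182 -0.3545 0.2182


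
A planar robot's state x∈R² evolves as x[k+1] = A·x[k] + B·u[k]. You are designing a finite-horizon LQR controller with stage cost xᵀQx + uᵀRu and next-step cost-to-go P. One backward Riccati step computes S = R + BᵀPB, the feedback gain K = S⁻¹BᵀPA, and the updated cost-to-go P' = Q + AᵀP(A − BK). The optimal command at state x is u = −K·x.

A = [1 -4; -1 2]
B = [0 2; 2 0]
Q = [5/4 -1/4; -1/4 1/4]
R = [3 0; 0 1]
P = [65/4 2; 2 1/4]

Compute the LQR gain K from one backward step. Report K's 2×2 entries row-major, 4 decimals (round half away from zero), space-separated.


BᵀP = [4.0000 0.5000; 32.5000 4.0000]
S = R + BᵀPB = [3 0; 0 1] + [1.0000 8.0000; 8.0000 65.0000] = [4.0000 8.0000; 8.0000 66.0000]
BᵀPA = [3.5000 -15.0000; 28.5000 -122.0000]
K = S⁻¹·BᵀPA = [0.0150 -0.0700; 0.4300 -1.8400]
A−BK = [0.1400 -0.3200; -1.0300 2.1400]
AᵀP(A−BK) = [0.1925 -0.8150; -0.8150 3.4700]
P' = Q + AᵀP(A−BK) = [1.4425 -1.0650; -1.0650 3.7200]
tr(P') = 5.1625

0.0150 -0.0700 0.4300 -1.8400


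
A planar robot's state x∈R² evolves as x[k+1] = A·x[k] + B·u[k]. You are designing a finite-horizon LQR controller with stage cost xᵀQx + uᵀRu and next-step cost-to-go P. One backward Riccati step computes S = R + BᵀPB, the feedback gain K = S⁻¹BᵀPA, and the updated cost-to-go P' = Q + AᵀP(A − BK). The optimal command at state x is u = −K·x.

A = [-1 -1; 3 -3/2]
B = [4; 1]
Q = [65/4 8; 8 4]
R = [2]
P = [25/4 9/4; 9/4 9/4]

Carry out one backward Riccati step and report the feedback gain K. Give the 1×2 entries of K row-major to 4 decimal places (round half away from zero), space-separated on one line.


BᵀP = [27.2500 11.2500]
S = R + BᵀPB = [2] + [120.2500] = [122.2500]
BᵀPA = [6.5000 -44.1250]
K = S⁻¹·BᵀPA = [0.0532 -0.3609]
A−BK = [-1.2127 0.4438; 2.9468 -1.1391]
AᵀP(A−BK) = [12.6544 -4.9039; -4.9039 2.1360]
P' = Q + AᵀP(A−BK) = [28.9044 3.0961; 3.0961 6.1360]
tr(P') = 35.0404

0.0532 -0.3609


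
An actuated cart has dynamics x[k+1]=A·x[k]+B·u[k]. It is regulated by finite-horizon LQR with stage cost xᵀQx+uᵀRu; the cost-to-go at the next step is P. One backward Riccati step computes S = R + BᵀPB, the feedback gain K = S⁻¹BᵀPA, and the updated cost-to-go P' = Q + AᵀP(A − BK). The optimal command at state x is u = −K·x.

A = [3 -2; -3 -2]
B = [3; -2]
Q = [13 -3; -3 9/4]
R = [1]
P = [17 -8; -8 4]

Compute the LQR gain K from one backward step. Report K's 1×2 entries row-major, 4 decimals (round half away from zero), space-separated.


BᵀP = [67.0000 -32.0000]
S = R + BᵀPB = [1] + [265.0000] = [266.0000]
BᵀPA = [297.0000 -70.0000]
K = S⁻¹·BᵀPA = [1.1165 -0.2632]
A−BK = [-0.3496 -1.2105; -0.7669 -2.5263]
AᵀP(A−BK) = [1.3872 0.1579; 0.1579 1.5789]
P' = Q + AᵀP(A−BK) = [14.3872 -2.8421; -2.8421 3.8289]
tr(P') = 18.2162

1.1165 -0.2632


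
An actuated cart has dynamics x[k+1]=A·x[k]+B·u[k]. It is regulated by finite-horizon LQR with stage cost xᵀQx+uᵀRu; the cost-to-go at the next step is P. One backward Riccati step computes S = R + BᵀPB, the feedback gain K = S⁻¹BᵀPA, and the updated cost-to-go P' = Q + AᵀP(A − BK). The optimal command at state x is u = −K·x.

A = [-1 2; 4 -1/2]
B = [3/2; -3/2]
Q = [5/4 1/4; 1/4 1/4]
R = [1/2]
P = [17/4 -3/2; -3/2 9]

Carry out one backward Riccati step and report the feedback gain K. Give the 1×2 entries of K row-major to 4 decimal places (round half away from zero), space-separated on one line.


BᵀP = [8.6250 -15.7500]
S = R + BᵀPB = [1/2] + [36.5625] = [37.0625]
BᵀPA = [-71.6250 25.1250]
K = S⁻¹·BᵀPA = [-1.9325 0.6779]
A−BK = [1.8988 0.9831; 1.1012 0.5169]
AᵀP(A−BK) = [21.8314 9.3052; 9.3052 5.2175]
P' = Q + AᵀP(A−BK) = [23.0814 9.5552; 9.5552 5.4675]
tr(P') = 28.5489

-1.9325 0.6779


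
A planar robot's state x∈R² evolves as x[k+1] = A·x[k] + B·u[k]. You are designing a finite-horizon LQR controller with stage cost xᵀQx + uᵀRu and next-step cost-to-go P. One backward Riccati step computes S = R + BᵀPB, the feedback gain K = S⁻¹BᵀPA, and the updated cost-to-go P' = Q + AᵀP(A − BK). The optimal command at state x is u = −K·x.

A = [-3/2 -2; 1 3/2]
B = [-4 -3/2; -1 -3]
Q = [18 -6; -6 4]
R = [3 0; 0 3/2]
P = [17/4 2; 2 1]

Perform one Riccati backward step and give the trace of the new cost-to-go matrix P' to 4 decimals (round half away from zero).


BᵀP = [-19.0000 -9.0000; -12.3750 -6.0000]
S = R + BᵀPB = [3 0; 0 3/2] + [85.0000 55.5000; 55.5000 36.5625] = [88.0000 55.5000; 55.5000 38.0625]
BᵀPA = [19.5000 24.5000; 12.5625 15.7500]
K = S⁻¹·BᵀPA = [0.1671 0.2169; 0.0864 0.0975]
A−BK = [-0.7019 -0.9861; 1.4262 2.0094]
AᵀP(A−BK) = [0.2187 0.2953; 0.2953 0.3999]
P' = Q + AᵀP(A−BK) = [18.2187 -5.7047; -5.7047 4.3999]
tr(P') = 22.6186

22.6186


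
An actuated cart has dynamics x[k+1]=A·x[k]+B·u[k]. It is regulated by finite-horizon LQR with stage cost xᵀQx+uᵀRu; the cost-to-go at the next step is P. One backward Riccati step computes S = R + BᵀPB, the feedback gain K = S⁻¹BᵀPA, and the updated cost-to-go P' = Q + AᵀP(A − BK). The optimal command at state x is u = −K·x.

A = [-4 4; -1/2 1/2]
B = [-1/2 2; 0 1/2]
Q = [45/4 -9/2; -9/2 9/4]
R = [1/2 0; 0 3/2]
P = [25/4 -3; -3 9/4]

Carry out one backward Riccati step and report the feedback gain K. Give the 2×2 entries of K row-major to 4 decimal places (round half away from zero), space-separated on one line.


1.4320 -1.4320 -1.5993 1.5993

BᵀP = [-3.1250 1.5000; 11.0000 -4.8750]
S = R + BᵀPB = [1/2 0; 0 3/2] + [1.5625 -5.5000; -5.5000 19.5625] = [2.0625 -5.5000; -5.5000 21.0625]
BᵀPA = [11.7500 -11.7500; -41.5625 41.5625]
K = S⁻¹·BᵀPA = [1.4320 -1.4320; -1.5993 1.5993]
A−BK = [-0.0853 0.0853; 0.2997 -0.2997]
AᵀP(A−BK) = [5.2631 -5.2631; -5.2631 5.2631]
P' = Q + AᵀP(A−BK) = [16.5131 -9.7631; -9.7631 7.5131]
tr(P') = 24.0262


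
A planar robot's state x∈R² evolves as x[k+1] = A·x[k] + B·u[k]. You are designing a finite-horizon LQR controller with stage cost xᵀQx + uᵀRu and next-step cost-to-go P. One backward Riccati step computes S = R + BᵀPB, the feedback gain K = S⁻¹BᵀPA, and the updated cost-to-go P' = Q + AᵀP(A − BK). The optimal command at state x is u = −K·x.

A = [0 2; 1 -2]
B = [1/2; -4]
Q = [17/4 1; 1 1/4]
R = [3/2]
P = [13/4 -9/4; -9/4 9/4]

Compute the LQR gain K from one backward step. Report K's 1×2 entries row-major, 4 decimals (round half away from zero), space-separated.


-0.2140 0.8771

BᵀP = [10.6250 -10.1250]
S = R + BᵀPB = [3/2] + [45.8125] = [47.3125]
BᵀPA = [-10.1250 41.5000]
K = S⁻¹·BᵀPA = [-0.2140 0.8771]
A−BK = [0.1070 1.5614; 0.1440 1.5086]
AᵀP(A−BK) = [0.0832 -0.1189; -0.1189 3.5984]
P' = Q + AᵀP(A−BK) = [4.3332 0.8811; 0.8811 3.8484]
tr(P') = 8.1816


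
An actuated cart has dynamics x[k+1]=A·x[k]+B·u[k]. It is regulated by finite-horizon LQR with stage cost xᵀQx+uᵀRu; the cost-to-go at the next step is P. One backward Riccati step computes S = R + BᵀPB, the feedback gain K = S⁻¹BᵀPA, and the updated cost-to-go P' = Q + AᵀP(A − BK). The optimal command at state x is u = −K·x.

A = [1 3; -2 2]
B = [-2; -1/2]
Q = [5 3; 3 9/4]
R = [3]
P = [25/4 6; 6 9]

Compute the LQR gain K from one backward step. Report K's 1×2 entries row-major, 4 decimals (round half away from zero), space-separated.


0.4142 -1.8817

BᵀP = [-15.5000 -16.5000]
S = R + BᵀPB = [3] + [39.2500] = [42.2500]
BᵀPA = [17.5000 -79.5000]
K = S⁻¹·BᵀPA = [0.4142 -1.8817]
A−BK = [1.8284 -0.7633; -1.7929 1.0592]
AᵀP(A−BK) = [11.0015 -8.3210; -8.3210 14.6583]
P' = Q + AᵀP(A−BK) = [16.0015 -5.3210; -5.3210 16.9083]
tr(P') = 32.9098


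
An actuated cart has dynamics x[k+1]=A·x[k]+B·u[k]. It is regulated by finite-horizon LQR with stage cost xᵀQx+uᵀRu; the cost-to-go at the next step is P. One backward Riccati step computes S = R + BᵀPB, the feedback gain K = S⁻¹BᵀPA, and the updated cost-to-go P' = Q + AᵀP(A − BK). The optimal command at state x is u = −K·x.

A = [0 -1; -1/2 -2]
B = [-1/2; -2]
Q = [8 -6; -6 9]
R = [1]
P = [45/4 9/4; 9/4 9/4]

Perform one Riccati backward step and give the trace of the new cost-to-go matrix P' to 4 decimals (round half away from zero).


19.9648

BᵀP = [-10.1250 -5.6250]
S = R + BᵀPB = [1] + [16.3125] = [17.3125]
BᵀPA = [2.8125 21.3750]
K = S⁻¹·BᵀPA = [0.1625 1.2347]
A−BK = [0.0812 -0.3827; -0.1751 0.4693]
AᵀP(A−BK) = [0.1056 -0.0975; -0.0975 2.8592]
P' = Q + AᵀP(A−BK) = [8.1056 -6.0975; -6.0975 11.8592]
tr(P') = 19.9648


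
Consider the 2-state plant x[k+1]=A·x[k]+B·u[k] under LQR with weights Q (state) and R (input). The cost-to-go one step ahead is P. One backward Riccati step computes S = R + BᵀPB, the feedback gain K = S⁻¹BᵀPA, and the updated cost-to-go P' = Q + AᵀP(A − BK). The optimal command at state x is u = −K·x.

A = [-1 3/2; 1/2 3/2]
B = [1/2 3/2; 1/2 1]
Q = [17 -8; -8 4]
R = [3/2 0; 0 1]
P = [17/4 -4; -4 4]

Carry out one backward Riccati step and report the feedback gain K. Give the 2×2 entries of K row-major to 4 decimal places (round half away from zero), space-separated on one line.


0.0787 0.0945 -1.3228 0.2126

BᵀP = [0.1250 0.0000; 2.3750 -2.0000]
S = R + BᵀPB = [3/2 0; 0 1] + [0.0625 0.1875; 0.1875 1.5625] = [1.5625 0.1875; 0.1875 2.5625]
BᵀPA = [-0.1250 0.1875; -3.3750 0.5625]
K = S⁻¹·BᵀPA = [0.0787 0.0945; -1.3228 0.2126]
A−BK = [0.9449 1.1339; 1.7835 1.2402]
AᵀP(A−BK) = [4.7953 0.3543; 0.3543 0.4252]
P' = Q + AᵀP(A−BK) = [21.7953 -7.6457; -7.6457 4.4252]
tr(P') = 26.2205


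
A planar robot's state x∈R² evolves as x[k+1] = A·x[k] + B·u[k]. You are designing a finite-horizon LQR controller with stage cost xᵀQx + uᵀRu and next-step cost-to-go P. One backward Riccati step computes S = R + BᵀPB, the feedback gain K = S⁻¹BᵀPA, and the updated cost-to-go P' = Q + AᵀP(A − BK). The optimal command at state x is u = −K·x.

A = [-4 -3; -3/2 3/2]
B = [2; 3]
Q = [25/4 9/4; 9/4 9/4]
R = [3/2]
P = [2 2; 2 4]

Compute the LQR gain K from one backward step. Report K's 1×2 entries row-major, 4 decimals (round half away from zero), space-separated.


BᵀP = [10.0000 16.0000]
S = R + BᵀPB = [3/2] + [68.0000] = [69.5000]
BᵀPA = [-64.0000 -6.0000]
K = S⁻¹·BᵀPA = [-0.9209 -0.0863]
A−BK = [-2.1583 -2.8273; 1.2626 1.7590]
AᵀP(A−BK) = [6.0647 6.4748; 6.4748 8.4820]
P' = Q + AᵀP(A−BK) = [12.3147 8.7248; 8.7248 10.7320]
tr(P') = 23.0468

-0.9209 -0.0863


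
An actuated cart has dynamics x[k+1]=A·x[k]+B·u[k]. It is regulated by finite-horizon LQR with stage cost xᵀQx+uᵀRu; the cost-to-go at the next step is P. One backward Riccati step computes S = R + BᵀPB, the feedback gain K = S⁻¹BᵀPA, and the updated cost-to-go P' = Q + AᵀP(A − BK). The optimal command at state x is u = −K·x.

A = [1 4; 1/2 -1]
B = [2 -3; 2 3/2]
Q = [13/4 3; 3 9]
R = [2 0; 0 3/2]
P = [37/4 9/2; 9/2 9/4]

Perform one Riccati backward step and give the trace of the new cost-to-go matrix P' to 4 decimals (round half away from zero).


BᵀP = [27.5000 13.5000; -21.0000 -10.1250]
S = R + BᵀPB = [2 0; 0 3/2] + [82.0000 -62.2500; -62.2500 47.8125] = [84.0000 -62.2500; -62.2500 49.3125]
BᵀPA = [34.2500 96.5000; -26.0625 -73.8750]
K = S⁻¹·BᵀPA = [0.2491 0.5986; -0.2140 -0.7425]
A−BK = [-0.1404 0.5754; 0.3228 -1.0835]
AᵀP(A−BK) = [0.2018 0.5228; 0.5228 1.6365]
P' = Q + AᵀP(A−BK) = [3.4518 3.5228; 3.5228 10.6365]
tr(P') = 14.0882

14.0882


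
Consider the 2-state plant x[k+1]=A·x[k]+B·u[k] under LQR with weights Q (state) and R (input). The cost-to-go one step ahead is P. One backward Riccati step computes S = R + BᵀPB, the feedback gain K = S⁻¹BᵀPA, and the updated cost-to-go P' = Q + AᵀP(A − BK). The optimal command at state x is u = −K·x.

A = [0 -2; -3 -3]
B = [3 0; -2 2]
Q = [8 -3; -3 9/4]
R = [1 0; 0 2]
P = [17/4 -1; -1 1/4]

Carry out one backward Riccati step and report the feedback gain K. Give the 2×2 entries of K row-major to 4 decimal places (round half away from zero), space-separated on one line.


BᵀP = [14.7500 -3.5000; -2.0000 0.5000]
S = R + BᵀPB = [1 0; 0 2] + [51.2500 -7.0000; -7.0000 1.0000] = [52.2500 -7.0000; -7.0000 3.0000]
BᵀPA = [10.5000 -19.0000; -1.5000 2.5000]
K = S⁻¹·BᵀPA = [0.1949 -0.3666; -0.0452 -0.0220]
A−BK = [-0.5847 -0.9002; -2.5197 -3.6891]
AᵀP(A−BK) = [0.1357 0.0661; 0.0661 0.3399]
P' = Q + AᵀP(A−BK) = [8.1357 -2.9339; -2.9339 2.5899]
tr(P') = 10.7256

0.1949 -0.3666 -0.0452 -0.0220


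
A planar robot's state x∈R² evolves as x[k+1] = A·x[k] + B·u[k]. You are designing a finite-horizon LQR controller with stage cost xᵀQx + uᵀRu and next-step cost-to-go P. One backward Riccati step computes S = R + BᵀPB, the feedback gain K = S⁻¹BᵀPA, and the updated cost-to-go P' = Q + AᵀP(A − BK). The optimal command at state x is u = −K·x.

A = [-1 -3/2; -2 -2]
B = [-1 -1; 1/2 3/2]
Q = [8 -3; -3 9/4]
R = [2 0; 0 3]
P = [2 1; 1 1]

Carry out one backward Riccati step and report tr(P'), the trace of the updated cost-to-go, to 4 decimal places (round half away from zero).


29.0472

BᵀP = [-1.5000 -0.5000; -0.5000 0.5000]
S = R + BᵀPB = [2 0; 0 3] + [1.2500 0.7500; 0.7500 1.2500] = [3.2500 0.7500; 0.7500 4.2500]
BᵀPA = [2.5000 3.2500; -0.5000 -0.2500]
K = S⁻¹·BᵀPA = [0.8302 1.0566; -0.2642 -0.2453]
A−BK = [-0.4340 -0.6887; -2.0189 -2.1604]
AᵀP(A−BK) = [7.7925 9.2358; 9.2358 11.0047]
P' = Q + AᵀP(A−BK) = [15.7925 6.2358; 6.2358 13.2547]
tr(P') = 29.0472


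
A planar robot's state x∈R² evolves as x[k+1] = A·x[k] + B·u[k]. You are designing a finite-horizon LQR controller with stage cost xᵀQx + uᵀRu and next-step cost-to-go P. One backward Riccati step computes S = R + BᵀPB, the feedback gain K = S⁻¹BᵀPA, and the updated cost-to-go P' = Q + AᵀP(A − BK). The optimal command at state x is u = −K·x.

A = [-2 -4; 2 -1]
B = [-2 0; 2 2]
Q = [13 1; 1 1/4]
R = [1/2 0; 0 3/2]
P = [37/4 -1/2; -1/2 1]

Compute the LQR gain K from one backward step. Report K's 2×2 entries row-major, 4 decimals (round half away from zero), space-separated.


BᵀP = [-19.5000 3.0000; -1.0000 2.0000]
S = R + BᵀPB = [1/2 0; 0 3/2] + [45.0000 6.0000; 6.0000 4.0000] = [45.5000 6.0000; 6.0000 5.5000]
BᵀPA = [45.0000 75.0000; 6.0000 2.0000]
K = S⁻¹·BᵀPA = [0.9872 1.8693; 0.0140 -1.6756]
A−BK = [-0.0257 -0.2614; -0.0023 -1.3874]
AᵀP(A−BK) = [0.4936 0.9347; 0.9347 8.1529]
P' = Q + AᵀP(A−BK) = [13.4936 1.9347; 1.9347 8.4029]
tr(P') = 21.8964

0.9872 1.8693 0.0140 -1.6756


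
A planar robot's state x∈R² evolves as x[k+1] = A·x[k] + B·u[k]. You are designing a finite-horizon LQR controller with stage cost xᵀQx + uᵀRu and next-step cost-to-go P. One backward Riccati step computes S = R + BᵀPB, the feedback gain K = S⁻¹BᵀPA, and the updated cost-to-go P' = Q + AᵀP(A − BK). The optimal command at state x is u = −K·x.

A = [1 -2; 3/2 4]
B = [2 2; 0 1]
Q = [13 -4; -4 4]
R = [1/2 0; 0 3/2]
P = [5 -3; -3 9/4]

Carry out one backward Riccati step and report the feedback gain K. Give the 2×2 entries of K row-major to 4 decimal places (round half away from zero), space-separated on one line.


BᵀP = [10.0000 -6.0000; 7.0000 -3.7500]
S = R + BᵀPB = [1/2 0; 0 3/2] + [20.0000 14.0000; 14.0000 10.2500] = [20.5000 14.0000; 14.0000 11.7500]
BᵀPA = [1.0000 -44.0000; 1.3750 -29.0000]
K = S⁻¹·BᵀPA = [-0.1671 -2.4735; 0.3162 0.4791]
A−BK = [0.7019 1.9889; 1.1838 3.5209]
AᵀP(A−BK) = [0.7949 2.3148; 2.3148 9.0585]
P' = Q + AᵀP(A−BK) = [13.7949 -1.6852; -1.6852 13.0585]
tr(P') = 26.8534

-0.1671 -2.4735 0.3162 0.4791


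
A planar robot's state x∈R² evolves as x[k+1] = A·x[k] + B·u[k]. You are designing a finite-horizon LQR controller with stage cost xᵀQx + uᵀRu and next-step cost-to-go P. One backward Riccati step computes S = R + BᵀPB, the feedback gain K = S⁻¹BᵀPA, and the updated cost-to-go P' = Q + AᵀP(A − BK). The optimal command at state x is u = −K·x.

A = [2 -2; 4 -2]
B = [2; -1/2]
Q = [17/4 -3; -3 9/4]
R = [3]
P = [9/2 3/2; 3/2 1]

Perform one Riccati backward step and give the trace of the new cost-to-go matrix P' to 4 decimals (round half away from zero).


BᵀP = [8.2500 2.5000]
S = R + BᵀPB = [3] + [15.2500] = [18.2500]
BᵀPA = [26.5000 -21.5000]
K = S⁻¹·BᵀPA = [1.4521 -1.1781]
A−BK = [-0.9041 0.3562; 4.7260 -2.5890]
AᵀP(A−BK) = [19.5205 -12.7808; -12.7808 8.6712]
P' = Q + AᵀP(A−BK) = [23.7705 -15.7808; -15.7808 10.9212]
tr(P') = 34.6918

34.6918


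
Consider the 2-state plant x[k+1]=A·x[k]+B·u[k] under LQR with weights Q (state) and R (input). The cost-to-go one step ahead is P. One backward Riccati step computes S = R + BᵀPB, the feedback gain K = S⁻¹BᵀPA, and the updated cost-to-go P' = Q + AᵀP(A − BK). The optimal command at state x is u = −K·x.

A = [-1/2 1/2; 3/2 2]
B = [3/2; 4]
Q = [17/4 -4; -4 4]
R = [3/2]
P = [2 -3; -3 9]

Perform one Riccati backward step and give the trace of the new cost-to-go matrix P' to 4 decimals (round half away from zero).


BᵀP = [-9.0000 31.5000]
S = R + BᵀPB = [3/2] + [112.5000] = [114.0000]
BᵀPA = [51.7500 58.5000]
K = S⁻¹·BᵀPA = [0.4539 0.5132]
A−BK = [-1.1809 -0.2697; -0.3158 -0.0526]
AᵀP(A−BK) = [1.7582 0.6941; 0.6941 0.4803]
P' = Q + AᵀP(A−BK) = [6.0082 -3.3059; -3.3059 4.4803]
tr(P') = 10.4885

10.4885


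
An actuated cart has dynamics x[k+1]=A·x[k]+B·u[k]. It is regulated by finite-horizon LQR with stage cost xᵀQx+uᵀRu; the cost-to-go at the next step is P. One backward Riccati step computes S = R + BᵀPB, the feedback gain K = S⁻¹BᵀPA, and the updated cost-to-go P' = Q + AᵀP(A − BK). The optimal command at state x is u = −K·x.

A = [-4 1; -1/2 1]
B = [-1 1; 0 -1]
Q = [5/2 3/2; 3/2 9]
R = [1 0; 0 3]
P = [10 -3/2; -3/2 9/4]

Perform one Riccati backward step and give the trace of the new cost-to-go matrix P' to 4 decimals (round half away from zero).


BᵀP = [-10.0000 1.5000; 11.5000 -3.7500]
S = R + BᵀPB = [1 0; 0 3] + [10.0000 -11.5000; -11.5000 15.2500] = [11.0000 -11.5000; -11.5000 18.2500]
BᵀPA = [39.2500 -8.5000; -44.1250 7.7500]
K = S⁻¹·BᵀPA = [3.0493 -0.9635; -0.4964 -0.1825]
A−BK = [-0.4544 0.2190; -0.9964 0.8175]
AᵀP(A−BK) = [12.9772 -4.6095; -4.6095 2.4745]
P' = Q + AᵀP(A−BK) = [15.4772 -3.1095; -3.1095 11.4745]
tr(P') = 26.9516

26.9516


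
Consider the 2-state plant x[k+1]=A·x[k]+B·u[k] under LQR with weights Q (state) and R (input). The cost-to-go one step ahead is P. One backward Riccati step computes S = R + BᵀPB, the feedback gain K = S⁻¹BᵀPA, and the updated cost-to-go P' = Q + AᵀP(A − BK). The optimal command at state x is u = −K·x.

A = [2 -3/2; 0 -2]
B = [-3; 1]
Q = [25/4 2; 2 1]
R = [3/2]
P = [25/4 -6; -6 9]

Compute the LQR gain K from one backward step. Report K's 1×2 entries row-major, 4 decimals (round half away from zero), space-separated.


BᵀP = [-24.7500 27.0000]
S = R + BᵀPB = [3/2] + [101.2500] = [102.7500]
BᵀPA = [-49.5000 -16.8750]
K = S⁻¹·BᵀPA = [-0.4818 -0.1642]
A−BK = [0.5547 -1.9927; 0.4818 -1.8358]
AᵀP(A−BK) = [1.1533 -2.8796; -2.8796 11.2911]
P' = Q + AᵀP(A−BK) = [7.4033 -0.8796; -0.8796 12.2911]
tr(P') = 19.6943

-0.4818 -0.1642


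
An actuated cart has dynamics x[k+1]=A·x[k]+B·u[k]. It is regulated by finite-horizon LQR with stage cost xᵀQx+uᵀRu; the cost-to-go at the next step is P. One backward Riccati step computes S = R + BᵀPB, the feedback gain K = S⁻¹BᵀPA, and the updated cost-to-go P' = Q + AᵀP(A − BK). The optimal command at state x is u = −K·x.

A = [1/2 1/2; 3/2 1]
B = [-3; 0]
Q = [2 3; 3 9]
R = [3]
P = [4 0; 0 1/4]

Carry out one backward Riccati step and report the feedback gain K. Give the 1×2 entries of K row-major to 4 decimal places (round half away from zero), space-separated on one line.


BᵀP = [-12.0000 0.0000]
S = R + BᵀPB = [3] + [36.0000] = [39.0000]
BᵀPA = [-6.0000 -6.0000]
K = S⁻¹·BᵀPA = [-0.1538 -0.1538]
A−BK = [0.0385 0.0385; 1.5000 1.0000]
AᵀP(A−BK) = [0.6394 0.4519; 0.4519 0.3269]
P' = Q + AᵀP(A−BK) = [2.6394 3.4519; 3.4519 9.3269]
tr(P') = 11.9663

-0.1538 -0.1538


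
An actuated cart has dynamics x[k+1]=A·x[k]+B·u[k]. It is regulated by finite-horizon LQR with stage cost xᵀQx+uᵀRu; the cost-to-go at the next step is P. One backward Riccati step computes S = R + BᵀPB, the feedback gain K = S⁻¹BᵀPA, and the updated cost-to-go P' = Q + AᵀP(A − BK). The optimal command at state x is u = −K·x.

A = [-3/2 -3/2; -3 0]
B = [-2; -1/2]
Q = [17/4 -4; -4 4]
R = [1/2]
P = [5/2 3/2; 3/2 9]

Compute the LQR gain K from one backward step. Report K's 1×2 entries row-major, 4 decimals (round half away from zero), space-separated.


1.9762 0.5476

BᵀP = [-5.7500 -7.5000]
S = R + BᵀPB = [1/2] + [15.2500] = [15.7500]
BᵀPA = [31.1250 8.6250]
K = S⁻¹·BᵀPA = [1.9762 0.5476]
A−BK = [2.4524 -0.4048; -2.0119 0.2738]
AᵀP(A−BK) = [38.6161 -4.6696; -4.6696 0.9018]
P' = Q + AᵀP(A−BK) = [42.8661 -8.6696; -8.6696 4.9018]
tr(P') = 47.7679


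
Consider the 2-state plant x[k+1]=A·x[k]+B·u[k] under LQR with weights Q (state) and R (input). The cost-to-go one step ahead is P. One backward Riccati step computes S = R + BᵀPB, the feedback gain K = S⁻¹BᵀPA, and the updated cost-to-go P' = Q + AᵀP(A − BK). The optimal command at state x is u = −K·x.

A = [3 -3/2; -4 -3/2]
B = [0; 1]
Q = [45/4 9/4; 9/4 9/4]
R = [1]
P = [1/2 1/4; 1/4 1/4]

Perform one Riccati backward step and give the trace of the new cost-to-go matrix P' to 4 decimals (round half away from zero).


BᵀP = [0.2500 0.2500]
S = R + BᵀPB = [1] + [0.2500] = [1.2500]
BᵀPA = [-0.2500 -0.7500]
K = S⁻¹·BᵀPA = [-0.2000 -0.6000]
A−BK = [3.0000 -1.5000; -3.8000 -0.9000]
AᵀP(A−BK) = [2.4500 -0.5250; -0.5250 2.3625]
P' = Q + AᵀP(A−BK) = [13.7000 1.7250; 1.7250 4.6125]
tr(P') = 18.3125

18.3125


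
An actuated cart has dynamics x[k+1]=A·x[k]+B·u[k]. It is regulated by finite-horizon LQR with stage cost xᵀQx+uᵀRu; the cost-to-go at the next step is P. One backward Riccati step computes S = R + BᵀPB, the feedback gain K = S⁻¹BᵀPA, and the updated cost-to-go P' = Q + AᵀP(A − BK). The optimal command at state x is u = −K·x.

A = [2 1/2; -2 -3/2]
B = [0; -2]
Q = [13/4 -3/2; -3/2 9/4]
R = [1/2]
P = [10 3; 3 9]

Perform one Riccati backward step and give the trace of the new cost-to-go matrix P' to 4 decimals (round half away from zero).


44.1884

BᵀP = [-6.0000 -18.0000]
S = R + BᵀPB = [1/2] + [36.0000] = [36.5000]
BᵀPA = [24.0000 24.0000]
K = S⁻¹·BᵀPA = [0.6575 0.6575]
A−BK = [2.0000 0.5000; -0.6849 -0.1849]
AᵀP(A−BK) = [36.2192 9.2192; 9.2192 2.4692]
P' = Q + AᵀP(A−BK) = [39.4692 7.7192; 7.7192 4.7192]
tr(P') = 44.1884


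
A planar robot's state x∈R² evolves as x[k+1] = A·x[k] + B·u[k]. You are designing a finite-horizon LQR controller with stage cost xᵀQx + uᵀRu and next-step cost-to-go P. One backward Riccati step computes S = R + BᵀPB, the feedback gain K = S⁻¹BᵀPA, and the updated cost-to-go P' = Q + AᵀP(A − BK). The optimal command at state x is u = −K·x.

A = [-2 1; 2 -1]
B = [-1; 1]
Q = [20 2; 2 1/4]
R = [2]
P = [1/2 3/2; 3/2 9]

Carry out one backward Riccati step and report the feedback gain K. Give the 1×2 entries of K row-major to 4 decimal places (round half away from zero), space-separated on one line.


BᵀP = [1.0000 7.5000]
S = R + BᵀPB = [2] + [6.5000] = [8.5000]
BᵀPA = [13.0000 -6.5000]
K = S⁻¹·BᵀPA = [1.5294 -0.7647]
A−BK = [-0.4706 0.2353; 0.4706 -0.2353]
AᵀP(A−BK) = [6.1176 -3.0588; -3.0588 1.5294]
P' = Q + AᵀP(A−BK) = [26.1176 -1.0588; -1.0588 1.7794]
tr(P') = 27.8971

1.5294 -0.7647


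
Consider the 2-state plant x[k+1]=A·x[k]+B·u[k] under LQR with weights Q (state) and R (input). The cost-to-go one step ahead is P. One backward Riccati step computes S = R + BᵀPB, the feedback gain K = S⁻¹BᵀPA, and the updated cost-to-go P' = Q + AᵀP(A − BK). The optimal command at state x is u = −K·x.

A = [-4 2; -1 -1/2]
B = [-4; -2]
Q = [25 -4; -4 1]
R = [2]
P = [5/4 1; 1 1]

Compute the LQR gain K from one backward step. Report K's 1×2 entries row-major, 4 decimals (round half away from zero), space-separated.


0.8095 -0.2619

BᵀP = [-7.0000 -6.0000]
S = R + BᵀPB = [2] + [40.0000] = [42.0000]
BᵀPA = [34.0000 -11.0000]
K = S⁻¹·BᵀPA = [0.8095 -0.2619]
A−BK = [-0.7619 0.9524; 0.6190 -1.0238]
AᵀP(A−BK) = [1.4762 -0.5952; -0.5952 0.3690]
P' = Q + AᵀP(A−BK) = [26.4762 -4.5952; -4.5952 1.3690]
tr(P') = 27.8452


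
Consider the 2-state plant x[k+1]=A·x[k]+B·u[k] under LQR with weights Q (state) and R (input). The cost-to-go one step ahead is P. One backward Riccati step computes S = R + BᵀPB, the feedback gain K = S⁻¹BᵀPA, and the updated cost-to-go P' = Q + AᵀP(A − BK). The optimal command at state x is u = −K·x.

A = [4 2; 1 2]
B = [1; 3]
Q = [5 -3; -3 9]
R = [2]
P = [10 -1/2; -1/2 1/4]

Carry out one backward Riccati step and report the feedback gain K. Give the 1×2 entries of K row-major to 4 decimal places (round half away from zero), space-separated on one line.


3.0444 1.5556

BᵀP = [8.5000 0.2500]
S = R + BᵀPB = [2] + [9.2500] = [11.2500]
BᵀPA = [34.2500 17.5000]
K = S⁻¹·BᵀPA = [3.0444 1.5556]
A−BK = [0.9556 0.4444; -8.1333 -2.6667]
AᵀP(A−BK) = [51.9778 22.2222; 22.2222 9.7778]
P' = Q + AᵀP(A−BK) = [56.9778 19.2222; 19.2222 18.7778]
tr(P') = 75.7556


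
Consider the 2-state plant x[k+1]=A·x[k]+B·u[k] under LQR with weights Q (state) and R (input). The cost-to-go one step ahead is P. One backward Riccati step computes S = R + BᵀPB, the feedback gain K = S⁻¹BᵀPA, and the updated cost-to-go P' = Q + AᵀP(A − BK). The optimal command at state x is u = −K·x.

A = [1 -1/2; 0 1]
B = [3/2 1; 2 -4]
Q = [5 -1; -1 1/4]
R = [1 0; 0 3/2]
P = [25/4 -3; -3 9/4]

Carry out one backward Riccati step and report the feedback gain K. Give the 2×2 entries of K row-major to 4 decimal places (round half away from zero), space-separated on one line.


0.4183 -0.1078 0.2485 -0.3064

BᵀP = [3.3750 0.0000; 18.2500 -12.0000]
S = R + BᵀPB = [1 0; 0 3/2] + [5.0625 3.3750; 3.3750 66.2500] = [6.0625 3.3750; 3.3750 67.7500]
BᵀPA = [3.3750 -1.6875; 18.2500 -21.1250]
K = S⁻¹·BᵀPA = [0.4183 -0.1078; 0.2485 -0.3064]
A−BK = [0.1240 -0.0319; 0.1574 -0.0103]
AᵀP(A−BK) = [0.3024 -0.1688; -0.1688 0.1571]
P' = Q + AᵀP(A−BK) = [5.3024 -1.1688; -1.1688 0.4071]
tr(P') = 5.7095


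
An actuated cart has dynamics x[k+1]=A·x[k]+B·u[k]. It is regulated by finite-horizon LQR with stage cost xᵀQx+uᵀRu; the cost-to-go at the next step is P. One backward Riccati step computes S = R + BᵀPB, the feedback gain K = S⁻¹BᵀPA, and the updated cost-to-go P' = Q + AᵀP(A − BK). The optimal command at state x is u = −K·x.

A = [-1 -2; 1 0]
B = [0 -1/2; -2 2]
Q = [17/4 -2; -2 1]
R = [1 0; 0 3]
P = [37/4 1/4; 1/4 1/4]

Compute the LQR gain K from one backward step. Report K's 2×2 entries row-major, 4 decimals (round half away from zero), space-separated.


0.3051 1.0847 0.8136 1.5593

BᵀP = [-0.5000 -0.5000; -4.1250 0.3750]
S = R + BᵀPB = [1 0; 0 3] + [1.0000 -0.7500; -0.7500 2.8125] = [2.0000 -0.7500; -0.7500 5.8125]
BᵀPA = [0.0000 1.0000; 4.5000 8.2500]
K = S⁻¹·BᵀPA = [0.3051 1.0847; 0.8136 1.5593]
A−BK = [-0.5932 -1.2203; -0.0169 -0.9492]
AᵀP(A−BK) = [5.3390 10.9831; 10.9831 23.0508]
P' = Q + AᵀP(A−BK) = [9.5890 8.9831; 8.9831 24.0508]
tr(P') = 33.6398


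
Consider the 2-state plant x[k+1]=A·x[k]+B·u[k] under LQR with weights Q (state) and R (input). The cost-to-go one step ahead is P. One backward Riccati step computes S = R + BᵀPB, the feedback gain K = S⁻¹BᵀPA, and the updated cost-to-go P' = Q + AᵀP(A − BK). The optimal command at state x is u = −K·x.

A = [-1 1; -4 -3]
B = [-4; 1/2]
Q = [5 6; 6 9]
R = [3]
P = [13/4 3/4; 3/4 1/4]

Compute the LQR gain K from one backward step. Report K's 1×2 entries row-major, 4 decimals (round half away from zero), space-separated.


BᵀP = [-12.6250 -2.8750]
S = R + BᵀPB = [3] + [49.0625] = [52.0625]
BᵀPA = [24.1250 -4.0000]
K = S⁻¹·BᵀPA = [0.4634 -0.0768]
A−BK = [0.8535 0.6927; -4.2317 -2.9616]
AᵀP(A−BK) = [2.0708 0.8535; 0.8535 0.6927]
P' = Q + AᵀP(A−BK) = [7.0708 6.8535; 6.8535 9.6927]
tr(P') = 16.7635

0.4634 -0.0768


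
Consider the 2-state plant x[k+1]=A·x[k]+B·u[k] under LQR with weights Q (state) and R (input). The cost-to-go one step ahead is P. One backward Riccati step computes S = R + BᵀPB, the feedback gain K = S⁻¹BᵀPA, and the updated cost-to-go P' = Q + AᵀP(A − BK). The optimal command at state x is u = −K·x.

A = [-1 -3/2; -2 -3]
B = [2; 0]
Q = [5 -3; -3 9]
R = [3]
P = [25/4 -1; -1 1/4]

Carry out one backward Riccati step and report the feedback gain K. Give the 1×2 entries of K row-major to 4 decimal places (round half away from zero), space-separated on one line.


BᵀP = [12.5000 -2.0000]
S = R + BᵀPB = [3] + [25.0000] = [28.0000]
BᵀPA = [-8.5000 -12.7500]
K = S⁻¹·BᵀPA = [-0.3036 -0.4554]
A−BK = [-0.3929 -0.5893; -2.0000 -3.0000]
AᵀP(A−BK) = [0.6696 1.0045; 1.0045 1.5067]
P' = Q + AᵀP(A−BK) = [5.6696 -1.9955; -1.9955 10.5067]
tr(P') = 16.1763

-0.3036 -0.4554


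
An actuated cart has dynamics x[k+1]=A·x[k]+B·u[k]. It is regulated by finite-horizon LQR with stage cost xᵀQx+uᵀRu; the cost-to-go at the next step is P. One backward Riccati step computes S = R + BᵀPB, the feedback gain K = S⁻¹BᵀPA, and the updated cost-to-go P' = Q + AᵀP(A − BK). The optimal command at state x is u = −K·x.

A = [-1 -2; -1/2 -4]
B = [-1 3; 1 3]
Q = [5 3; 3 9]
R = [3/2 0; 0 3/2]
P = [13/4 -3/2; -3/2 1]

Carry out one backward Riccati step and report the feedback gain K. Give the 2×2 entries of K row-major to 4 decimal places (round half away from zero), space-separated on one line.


BᵀP = [-4.7500 2.5000; 5.2500 -1.5000]
S = R + BᵀPB = [3/2 0; 0 3/2] + [7.2500 -6.7500; -6.7500 11.2500] = [8.7500 -6.7500; -6.7500 12.7500]
BᵀPA = [3.5000 -0.5000; -4.5000 -4.5000]
K = S⁻¹·BᵀPA = [0.2159 -0.5568; -0.2386 -0.6477]
A−BK = [-0.0682 -0.6136; 0.0000 -1.5000]
AᵀP(A−BK) = [0.1705 0.0341; 0.0341 1.8068]
P' = Q + AᵀP(A−BK) = [5.1705 3.0341; 3.0341 10.8068]
tr(P') = 15.9773

0.2159 -0.5568 -0.2386 -0.6477


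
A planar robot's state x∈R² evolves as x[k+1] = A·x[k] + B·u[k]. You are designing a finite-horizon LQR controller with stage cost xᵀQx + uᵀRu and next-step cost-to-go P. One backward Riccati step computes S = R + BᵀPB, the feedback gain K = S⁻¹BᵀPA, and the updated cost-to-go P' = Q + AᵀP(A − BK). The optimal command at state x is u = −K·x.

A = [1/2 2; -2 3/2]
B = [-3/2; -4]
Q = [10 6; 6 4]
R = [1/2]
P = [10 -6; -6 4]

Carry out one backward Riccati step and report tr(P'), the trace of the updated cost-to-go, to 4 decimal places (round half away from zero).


30.9333

BᵀP = [9.0000 -7.0000]
S = R + BᵀPB = [1/2] + [14.5000] = [15.0000]
BᵀPA = [18.5000 7.5000]
K = S⁻¹·BᵀPA = [1.2333 0.5000]
A−BK = [2.3500 2.7500; 2.9333 3.5000]
AᵀP(A−BK) = [7.6833 8.2500; 8.2500 9.2500]
P' = Q + AᵀP(A−BK) = [17.6833 14.2500; 14.2500 13.2500]
tr(P') = 30.9333


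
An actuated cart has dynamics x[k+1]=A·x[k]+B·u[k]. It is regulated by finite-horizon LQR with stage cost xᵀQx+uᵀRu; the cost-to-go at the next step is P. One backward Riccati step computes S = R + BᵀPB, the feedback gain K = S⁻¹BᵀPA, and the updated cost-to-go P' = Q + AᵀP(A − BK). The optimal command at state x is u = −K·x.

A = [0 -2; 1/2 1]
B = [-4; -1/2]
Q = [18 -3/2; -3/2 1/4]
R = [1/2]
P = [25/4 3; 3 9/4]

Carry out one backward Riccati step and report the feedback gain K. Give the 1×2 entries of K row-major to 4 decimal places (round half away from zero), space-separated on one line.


-0.0580 0.3527

BᵀP = [-26.5000 -13.1250]
S = R + BᵀPB = [1/2] + [112.5625] = [113.0625]
BᵀPA = [-6.5625 39.8750]
K = S⁻¹·BᵀPA = [-0.0580 0.3527]
A−BK = [-0.2322 -0.5893; 0.4710 1.1763]
AᵀP(A−BK) = [0.1816 0.4395; 0.4395 1.1868]
P' = Q + AᵀP(A−BK) = [18.1816 -1.0605; -1.0605 1.4368]
tr(P') = 19.6184


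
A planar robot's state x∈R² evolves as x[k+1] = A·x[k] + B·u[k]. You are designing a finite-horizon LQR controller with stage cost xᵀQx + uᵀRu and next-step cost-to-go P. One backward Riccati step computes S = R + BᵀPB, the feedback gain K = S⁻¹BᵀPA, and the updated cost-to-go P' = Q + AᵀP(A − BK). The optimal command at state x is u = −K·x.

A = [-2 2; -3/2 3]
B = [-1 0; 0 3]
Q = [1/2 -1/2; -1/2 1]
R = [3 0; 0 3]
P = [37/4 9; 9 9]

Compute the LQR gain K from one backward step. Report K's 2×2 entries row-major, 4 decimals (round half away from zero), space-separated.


BᵀP = [-9.2500 -9.0000; 27.0000 27.0000]
S = R + BᵀPB = [3 0; 0 3] + [9.2500 -27.0000; -27.0000 81.0000] = [12.2500 -27.0000; -27.0000 84.0000]
BᵀPA = [32.0000 -45.5000; -94.5000 135.0000]
K = S⁻¹·BᵀPA = [0.4550 -0.5900; -0.9788 1.4175]
A−BK = [-1.5450 1.4100; 1.4363 -1.2525]
AᵀP(A−BK) = [4.1981 -5.6663; -5.6663 7.7925]
P' = Q + AᵀP(A−BK) = [4.6981 -6.1663; -6.1663 8.7925]
tr(P') = 13.4906

0.4550 -0.5900 -0.9788 1.4175


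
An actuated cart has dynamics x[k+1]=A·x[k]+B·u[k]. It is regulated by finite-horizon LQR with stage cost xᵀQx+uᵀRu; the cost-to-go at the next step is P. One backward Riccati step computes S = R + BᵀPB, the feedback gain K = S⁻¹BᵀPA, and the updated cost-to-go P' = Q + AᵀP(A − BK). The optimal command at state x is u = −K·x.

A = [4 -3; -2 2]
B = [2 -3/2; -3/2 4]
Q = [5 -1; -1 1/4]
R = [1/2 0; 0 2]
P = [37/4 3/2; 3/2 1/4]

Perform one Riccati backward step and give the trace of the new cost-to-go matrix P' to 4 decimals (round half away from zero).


BᵀP = [16.2500 2.6250; -7.8750 -1.2500]
S = R + BᵀPB = [1/2 0; 0 2] + [28.5625 -13.8750; -13.8750 6.8125] = [29.0625 -13.8750; -13.8750 8.8125]
BᵀPA = [59.7500 -43.5000; -29.0000 21.1250]
K = S⁻¹·BᵀPA = [1.9525 -1.4188; -0.2167 0.1633]
A−BK = [-0.2300 0.0826; 1.7955 -0.7813]
AᵀP(A−BK) = [2.0564 -1.4903; -1.4903 1.0820]
P' = Q + AᵀP(A−BK) = [7.0564 -2.4903; -2.4903 1.3320]
tr(P') = 8.3884

8.3884
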